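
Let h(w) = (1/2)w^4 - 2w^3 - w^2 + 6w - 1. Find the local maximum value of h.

5/2

Critical points: h'(w) = 2w^3 - 6w^2 - 2w + 6 vanishes at w = -1, 1, 3.
h''(w) = 6w^2 - 12w - 2. h''(-1) = 16 > 0 ⇒ local minimum; h''(1) = -8 < 0 ⇒ local maximum; h''(3) = 16 > 0 ⇒ local minimum.
Thus h has its local maximum at w = 1, with value 5/2.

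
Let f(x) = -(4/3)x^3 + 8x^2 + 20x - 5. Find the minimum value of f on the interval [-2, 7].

-47/3

f'(x) = -4x^2 + 16x + 20, which vanishes at x = -1 and x = 5.
Compare values at every candidate in [-2, 7]: f(-2) = -7/3, f(-1) = -47/3, f(5) = 385/3, f(7) = 209/3.
The minimum over the interval is -47/3, attained at x = -1.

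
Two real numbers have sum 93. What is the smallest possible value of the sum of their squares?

With a + b = 93, a^2 + b^2 = a^2 + (93 − a)^2.
The derivative 2a − 2(93 − a) = 4a − 186 vanishes at a = 93/2; second derivative 4 > 0, a minimum.
The minimum is 2·(93/2)^2 = 8649/2.

8649/2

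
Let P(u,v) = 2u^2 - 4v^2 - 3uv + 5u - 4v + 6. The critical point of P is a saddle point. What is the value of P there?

118/41

∂P/∂u = 4u - 3v + 5 = 0 and ∂P/∂v = -3u - 8v - 4 = 0, so (u, v) = (-52/41, -1/41).
The Hessian has P_{uu} = 4, P_{vv} = -8, P_{uv} = -3, giving D = -41 < 0, so the point is a saddle point.
P(-52/41, -1/41) = 118/41.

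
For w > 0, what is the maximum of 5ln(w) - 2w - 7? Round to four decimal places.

-7.4185

R'(w) = 5/w − 2 = 0 gives w = 5/2.
R''(w) = -5/w², which is negative for w > 0, so this is a local maximum.
R(5/2) = 5·ln(5/2) - 5 - 7 ≈ -7.4185.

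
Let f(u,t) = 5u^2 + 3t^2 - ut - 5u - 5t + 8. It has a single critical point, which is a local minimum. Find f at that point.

247/59

∂f/∂u = 10u - t - 5 = 0 and ∂f/∂t = -u + 6t - 5 = 0, so (u, t) = (35/59, 55/59).
The Hessian has f_{uu} = 10, f_{tt} = 6, f_{ut} = -1, giving D = 59 > 0 with f_{uu} > 0, so the point is a local minimum.
f(35/59, 55/59) = 247/59.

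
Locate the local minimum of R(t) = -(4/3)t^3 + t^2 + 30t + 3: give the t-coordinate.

R'(t) = -4t^2 + 2t + 30 = 0 at t = -5/2, 3.
Since R''(t) = -8t + 2, we get R''(-5/2) = 22 > 0 ⇒ local minimum; R''(3) = -22 < 0 ⇒ local maximum.
The local minimum is R(-5/2) = -539/12.

-5/2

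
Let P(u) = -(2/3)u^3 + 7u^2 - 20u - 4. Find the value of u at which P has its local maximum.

5

P'(u) = -2u^2 + 14u - 20. Setting P'(u) = 0 gives u ∈ {2, 5}.
Second-derivative test with P''(u) = -4u + 14: P''(2) = 6 > 0 ⇒ local minimum; P''(5) = -6 < 0 ⇒ local maximum.
So the local maximum value is P(5) = -37/3.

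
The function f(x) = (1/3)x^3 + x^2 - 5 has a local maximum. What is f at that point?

f'(x) = x^2 + 2x. Setting f'(x) = 0 gives x ∈ {-2, 0}.
Second-derivative test with f''(x) = 2x + 2: f''(-2) = -2 < 0 ⇒ local maximum; f''(0) = 2 > 0 ⇒ local minimum.
The local maximum is f(-2) = -11/3.

-11/3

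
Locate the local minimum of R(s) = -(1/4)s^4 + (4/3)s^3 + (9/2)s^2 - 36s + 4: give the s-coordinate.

3

R'(s) = -s^3 + 4s^2 + 9s - 36 = 0 at s = -3, 3, 4.
Since R''(s) = -3s^2 + 8s + 9, we get R''(-3) = -42 < 0 ⇒ local maximum; R''(3) = 6 > 0 ⇒ local minimum; R''(4) = -7 < 0 ⇒ local maximum.
So the local minimum value is R(3) = -191/4.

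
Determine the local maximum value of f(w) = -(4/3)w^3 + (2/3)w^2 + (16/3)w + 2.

f'(w) = -4w^2 + (4/3)w + 16/3 = 0 at w = -1, 4/3.
Second-derivative test with f''(w) = -8w + 4/3: f''(-1) = 28/3 > 0 ⇒ local minimum; f''(4/3) = -28/3 < 0 ⇒ local maximum.
So the local maximum value is f(4/3) = 578/81.

578/81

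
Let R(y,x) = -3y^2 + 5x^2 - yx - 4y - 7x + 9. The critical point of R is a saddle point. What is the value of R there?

∂R/∂y = -6y - x - 4 = 0 and ∂R/∂x = -y + 10x - 7 = 0, so (y, x) = (-47/61, 38/61).
The Hessian has R_{yy} = -6, R_{xx} = 10, R_{yx} = -1, giving D = -61 < 0, so the point is a saddle point.
R(-47/61, 38/61) = 510/61.

510/61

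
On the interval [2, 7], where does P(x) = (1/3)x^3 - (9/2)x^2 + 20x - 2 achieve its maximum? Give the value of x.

7

The derivative is x^2 - 9x + 20, which vanishes at x = 4 and x = 5.
Compare values at every candidate in [2, 7]: P(2) = 68/3; P(4) = 82/3; P(5) = 163/6; P(7) = 191/6.
The maximum over the interval is 191/6, attained at x = 7.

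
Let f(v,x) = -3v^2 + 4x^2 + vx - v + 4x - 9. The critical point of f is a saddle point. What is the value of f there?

∂f/∂v = -6v + x - 1 = 0 and ∂f/∂x = v + 8x + 4 = 0, so (v, x) = (-12/49, -23/49).
The Hessian has f_{vv} = -6, f_{xx} = 8, f_{vx} = 1, giving D = -49 < 0, so the point is a saddle point.
f(-12/49, -23/49) = -481/49.

-481/49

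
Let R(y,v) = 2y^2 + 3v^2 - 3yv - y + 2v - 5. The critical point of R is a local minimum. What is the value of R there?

∂R/∂y = 4y - 3v - 1 = 0 and ∂R/∂v = -3y + 6v + 2 = 0, so (y, v) = (0, -1/3).
The Hessian has R_{yy} = 4, R_{vv} = 6, R_{yv} = -3, giving D = 15 > 0 with R_{yy} > 0, so the point is a local minimum.
R(0, -1/3) = -16/3.

-16/3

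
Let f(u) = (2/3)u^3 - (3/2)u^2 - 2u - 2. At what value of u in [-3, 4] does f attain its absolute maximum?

4

Differentiating, f'(u) = 2u^2 - 3u - 2; which vanishes at u = -1/2 and u = 2.
Compare values at every candidate in [-3, 4]: f(-3) = -55/2; f(-1/2) = -35/24; f(2) = -20/3; f(4) = 26/3.
So the maximum is f(4) = 26/3.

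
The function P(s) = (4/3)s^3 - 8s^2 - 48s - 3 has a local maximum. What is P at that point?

Critical points: P'(s) = 4s^2 - 16s - 48 vanishes at s = -2, 6.
Second-derivative test with P''(s) = 8s - 16: P''(-2) = -32 < 0 ⇒ local maximum; P''(6) = 32 > 0 ⇒ local minimum.
So the local maximum value is P(-2) = 151/3.

151/3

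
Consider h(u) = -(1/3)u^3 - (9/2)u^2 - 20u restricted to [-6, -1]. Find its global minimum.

95/6

Differentiating, h'(u) = -u^2 - 9u - 20; which vanishes at u = -5 and u = -4.
Evaluating at the critical points and endpoints: h(-6) = 30,  h(-5) = 175/6,  h(-4) = 88/3,  h(-1) = 95/6.
The minimum over the interval is 95/6, attained at u = -1.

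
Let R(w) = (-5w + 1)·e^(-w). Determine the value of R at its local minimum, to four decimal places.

-1.5060

Differentiating with the product rule gives R'(w) = (5w - 6)·e^(-w). Since e^(-w) > 0, the only critical point is w = 6/5.
R''(6/5) has the same sign as 5 > 0, so this is a local minimum.
R(6/5) = (-5)·e^(-6/5) ≈ -1.5060.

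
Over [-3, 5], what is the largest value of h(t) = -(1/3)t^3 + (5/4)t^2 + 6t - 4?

h'(t) = -t^2 + (5/2)t + 6, which vanishes at t = -3/2 and t = 4.
Candidates: h(-3) = -7/4, h(-3/2) = -145/16, h(4) = 56/3, h(5) = 187/12.
The maximum over the interval is 56/3, attained at t = 4.

56/3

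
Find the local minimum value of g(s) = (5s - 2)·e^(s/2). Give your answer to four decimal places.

g'(s) = 5·e^(s/2) + (5s - 2)·(1/2)·e^(s/2) = ((5/2)s + 4)·e^(s/2). Since e^(s/2) > 0, the only critical point is s = -8/5.
g''(-8/5) has the same sign as 5/2 > 0, so this is a local minimum.
g(-8/5) = (-10)·e^(-4/5) ≈ -4.4933.

-4.4933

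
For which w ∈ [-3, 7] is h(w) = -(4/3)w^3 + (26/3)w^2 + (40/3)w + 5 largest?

5

The derivative is -4w^2 + (52/3)w + 40/3, which vanishes at w = -2/3 and w = 5.
Compare values at every candidate in [-3, 7]: h(-3) = 79, h(-2/3) = 29/81, h(5) = 365/3, h(7) = 197/3.
The maximum over the interval is 365/3, attained at w = 5.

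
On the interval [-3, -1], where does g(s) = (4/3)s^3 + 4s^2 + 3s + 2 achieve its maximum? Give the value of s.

-3/2

Differentiating, g'(s) = 4s^2 + 8s + 3; whose only zero in [-3, -1] is s = -3/2.
Evaluating at the critical points and endpoints: g(-3) = -7, g(-3/2) = 2, g(-1) = 5/3.
Hence the absolute maximum is 2 at s = -3/2.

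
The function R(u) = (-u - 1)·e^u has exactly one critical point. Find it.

Differentiating with the product rule gives R'(u) = (-u - 2)·e^u. Since e^u > 0, the only critical point is u = -2.
R''(-2) has the same sign as -1 < 0, so this is a local maximum.
R(-2) = (1)·e^(-2) ≈ 0.1353.

-2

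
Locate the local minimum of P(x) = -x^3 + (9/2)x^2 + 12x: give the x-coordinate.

-1

P'(x) = -3x^2 + 9x + 12 = 0 at x = -1, 4.
Since P''(x) = -6x + 9, we get P''(-1) = 15 > 0 ⇒ local minimum; P''(4) = -15 < 0 ⇒ local maximum.
So the local minimum value is P(-1) = -13/2.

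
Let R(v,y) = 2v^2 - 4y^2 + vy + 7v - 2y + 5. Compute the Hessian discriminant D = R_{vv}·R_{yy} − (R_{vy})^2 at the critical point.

∂R/∂v = 4v + y + 7 = 0 and ∂R/∂y = v - 8y - 2 = 0, so (v, y) = (-18/11, -5/11).
The Hessian has R_{vv} = 4, R_{yy} = -8, R_{vy} = 1, giving D = -33 < 0, so the point is a saddle point.
D = (4)·(-8) − (1)^2 = -33.

-33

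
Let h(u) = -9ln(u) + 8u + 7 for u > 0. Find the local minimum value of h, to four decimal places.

14.9400

h'(u) = -9/u + 8 = 0 gives u = 9/8.
h''(u) = 9/u², which is positive for u > 0, so this is a local minimum.
h(9/8) = -9·ln(9/8) + 9 + 7 ≈ 14.9400.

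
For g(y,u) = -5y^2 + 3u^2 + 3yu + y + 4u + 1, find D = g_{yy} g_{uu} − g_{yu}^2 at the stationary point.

-69

∂g/∂y = -10y + 3u + 1 = 0 and ∂g/∂u = 3y + 6u + 4 = 0, so (y, u) = (-2/23, -43/69).
The Hessian has g_{yy} = -10, g_{uu} = 6, g_{yu} = 3, giving D = -69 < 0, so the point is a saddle point.
D = (-10)·(6) − (3)^2 = -69.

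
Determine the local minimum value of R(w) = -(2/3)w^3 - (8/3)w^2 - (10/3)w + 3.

Critical points: R'(w) = -2w^2 - (16/3)w - 10/3 vanishes at w = -5/3, -1.
Second-derivative test with R''(w) = -4w - 16/3: R''(-5/3) = 4/3 > 0 ⇒ local minimum; R''(-1) = -4/3 < 0 ⇒ local maximum.
So the local minimum value is R(-5/3) = 343/81.

343/81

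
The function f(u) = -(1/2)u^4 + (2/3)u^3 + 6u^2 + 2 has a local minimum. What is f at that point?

2

f'(u) = -2u^3 + 2u^2 + 12u. Setting f'(u) = 0 gives u ∈ {-2, 0, 3}.
Since f''(u) = -6u^2 + 4u + 12, we get f''(-2) = -20 < 0 ⇒ local maximum; f''(0) = 12 > 0 ⇒ local minimum; f''(3) = -30 < 0 ⇒ local maximum.
Thus f has its local minimum at u = 0, with value 2.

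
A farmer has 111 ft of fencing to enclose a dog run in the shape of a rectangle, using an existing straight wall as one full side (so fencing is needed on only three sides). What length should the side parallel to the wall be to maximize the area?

111/2

Let the sides perpendicular to the wall have length x and the parallel side y, so 2x + y = 111 and the area is A = xy = x(111 − 2x).
A'(x) = 111 − 4x = 0 gives x = 111/4, and A''(x) = −4 < 0 confirms a maximum.
Then y = 111 − 2·111/4 = 111/2 and A = 12321/8.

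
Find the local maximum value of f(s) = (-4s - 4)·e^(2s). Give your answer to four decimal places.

Differentiating with the product rule gives f'(s) = (-8s - 12)·e^(2s). Since e^(2s) > 0, the only critical point is s = -3/2.
f''(-3/2) has the same sign as -8 < 0, so this is a local maximum.
f(-3/2) = (2)·e^(-3) ≈ 0.0996.

0.0996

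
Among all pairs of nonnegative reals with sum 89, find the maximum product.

7921/4

With x + y = 89, the product is P(x) = x(89 − x).
P'(x) = 89 − 2x = 0 gives x = 89/2; P'' = −2 < 0, so this is the maximum.
P = 89/2·89/2 = 7921/4.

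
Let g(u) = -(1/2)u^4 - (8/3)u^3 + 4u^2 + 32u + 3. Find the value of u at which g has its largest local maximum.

g'(u) = -2u^3 - 8u^2 + 8u + 32. Setting g'(u) = 0 gives u ∈ {-4, -2, 2}.
Second-derivative test with g''(u) = -6u^2 - 16u + 8: g''(-4) = -24 < 0 ⇒ local maximum; g''(-2) = 16 > 0 ⇒ local minimum; g''(2) = -48 < 0 ⇒ local maximum.
Thus g has its largest local maximum at u = 2, with value 161/3.

2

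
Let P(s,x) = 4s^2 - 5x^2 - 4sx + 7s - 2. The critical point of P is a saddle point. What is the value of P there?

-437/96

∂P/∂s = 8s - 4x + 7 = 0 and ∂P/∂x = -4s - 10x = 0, so (s, x) = (-35/48, 7/24).
The Hessian has P_{ss} = 8, P_{xx} = -10, P_{sx} = -4, giving D = -96 < 0, so the point is a saddle point.
P(-35/48, 7/24) = -437/96.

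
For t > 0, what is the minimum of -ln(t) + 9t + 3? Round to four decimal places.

6.1972

P'(t) = -1/t + 9 = 0 gives t = 1/9.
P''(t) = 1/t², which is positive for t > 0, so this is a local minimum.
P(1/9) = -1·ln(1/9) + 1 + 3 ≈ 6.1972.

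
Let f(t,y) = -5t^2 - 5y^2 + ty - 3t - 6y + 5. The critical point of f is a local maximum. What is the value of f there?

∂f/∂t = -10t + y - 3 = 0 and ∂f/∂y = t - 10y - 6 = 0, so (t, y) = (-4/11, -7/11).
The Hessian has f_{tt} = -10, f_{yy} = -10, f_{ty} = 1, giving D = 99 > 0 with f_{tt} < 0, so the point is a local maximum.
f(-4/11, -7/11) = 82/11.

82/11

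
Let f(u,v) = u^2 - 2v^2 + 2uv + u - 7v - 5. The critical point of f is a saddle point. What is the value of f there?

1/12

∂f/∂u = 2u + 2v + 1 = 0 and ∂f/∂v = 2u - 4v - 7 = 0, so (u, v) = (5/6, -4/3).
The Hessian has f_{uu} = 2, f_{vv} = -4, f_{uv} = 2, giving D = -12 < 0, so the point is a saddle point.
f(5/6, -4/3) = 1/12.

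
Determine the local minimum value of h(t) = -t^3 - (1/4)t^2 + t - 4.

-121/27

Critical points: h'(t) = -3t^2 - (1/2)t + 1 vanishes at t = -2/3, 1/2.
Since h''(t) = -6t - 1/2, we get h''(-2/3) = 7/2 > 0 ⇒ local minimum; h''(1/2) = -7/2 < 0 ⇒ local maximum.
Thus h has its local minimum at t = -2/3, with value -121/27.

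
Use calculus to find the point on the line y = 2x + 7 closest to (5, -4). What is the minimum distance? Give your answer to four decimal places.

9.3915

Minimize D(x)^2 = (x - 5)^2 + (2x + 11)^2.
d/dx[D^2] = 2(x - 5) + 2·2·(2x + 11) = 0 ⇒ x = -17/5.
Then y = 1/5 and the distance is √(441/5) ≈ 9.3915.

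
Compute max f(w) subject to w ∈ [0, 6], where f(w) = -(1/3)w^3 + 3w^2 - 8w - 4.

f'(w) = -w^2 + 6w - 8, which vanishes at w = 2 and w = 4.
Compare values at every candidate in [0, 6]: f(0) = -4, f(2) = -32/3, f(4) = -28/3, f(6) = -16.
The maximum over the interval is -4, attained at w = 0.

-4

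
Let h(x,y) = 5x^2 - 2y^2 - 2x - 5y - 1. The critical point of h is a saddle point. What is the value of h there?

77/40

∂h/∂x = 10x - 2 = 0 and ∂h/∂y = -4y - 5 = 0, so (x, y) = (1/5, -5/4).
The Hessian has h_{xx} = 10, h_{yy} = -4, h_{xy} = 0, giving D = -40 < 0, so the point is a saddle point.
h(1/5, -5/4) = 77/40.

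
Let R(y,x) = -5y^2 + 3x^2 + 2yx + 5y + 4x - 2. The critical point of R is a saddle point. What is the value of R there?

-173/64

∂R/∂y = -10y + 2x + 5 = 0 and ∂R/∂x = 2y + 6x + 4 = 0, so (y, x) = (11/32, -25/32).
The Hessian has R_{yy} = -10, R_{xx} = 6, R_{yx} = 2, giving D = -64 < 0, so the point is a saddle point.
R(11/32, -25/32) = -173/64.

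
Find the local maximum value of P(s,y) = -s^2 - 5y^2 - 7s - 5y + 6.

39/2

∂P/∂s = -2s - 7 = 0 and ∂P/∂y = -10y - 5 = 0, so (s, y) = (-7/2, -1/2).
The Hessian has P_{ss} = -2, P_{yy} = -10, P_{sy} = 0, giving D = 20 > 0 with P_{ss} < 0, so the point is a local maximum.
P(-7/2, -1/2) = 39/2.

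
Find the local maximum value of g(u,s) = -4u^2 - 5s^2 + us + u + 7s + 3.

445/79

∂g/∂u = -8u + s + 1 = 0 and ∂g/∂s = u - 10s + 7 = 0, so (u, s) = (17/79, 57/79).
The Hessian has g_{uu} = -8, g_{ss} = -10, g_{us} = 1, giving D = 79 > 0 with g_{uu} < 0, so the point is a local maximum.
g(17/79, 57/79) = 445/79.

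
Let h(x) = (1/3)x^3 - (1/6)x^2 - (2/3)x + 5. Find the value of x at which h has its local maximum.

-2/3

h'(x) = x^2 - (1/3)x - 2/3. Setting h'(x) = 0 gives x ∈ {-2/3, 1}.
h''(x) = 2x - 1/3. h''(-2/3) = -5/3 < 0 ⇒ local maximum; h''(1) = 5/3 > 0 ⇒ local minimum.
The local maximum is h(-2/3) = 427/81.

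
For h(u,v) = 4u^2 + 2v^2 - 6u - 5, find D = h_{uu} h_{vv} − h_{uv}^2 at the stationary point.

∂h/∂u = 8u - 6 = 0 and ∂h/∂v = 4v = 0, so (u, v) = (3/4, 0).
The Hessian has h_{uu} = 8, h_{vv} = 4, h_{uv} = 0, giving D = 32 > 0 with h_{uu} > 0, so the point is a local minimum.
D = (8)·(4) − (0)^2 = 32.

32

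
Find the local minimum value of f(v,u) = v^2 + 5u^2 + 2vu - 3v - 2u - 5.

-117/16

∂f/∂v = 2v + 2u - 3 = 0 and ∂f/∂u = 2v + 10u - 2 = 0, so (v, u) = (13/8, -1/8).
The Hessian has f_{vv} = 2, f_{uu} = 10, f_{vu} = 2, giving D = 16 > 0 with f_{vv} > 0, so the point is a local minimum.
f(13/8, -1/8) = -117/16.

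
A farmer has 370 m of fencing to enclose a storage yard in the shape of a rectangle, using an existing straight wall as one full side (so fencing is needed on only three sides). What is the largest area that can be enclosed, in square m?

Let the sides perpendicular to the wall have length x and the parallel side y, so 2x + y = 370 and the area is A = xy = x(370 − 2x).
A'(x) = 370 − 4x = 0 gives x = 185/2, and A''(x) = −4 < 0 confirms a maximum.
Then y = 370 − 2·185/2 = 185 and A = 34225/2.

34225/2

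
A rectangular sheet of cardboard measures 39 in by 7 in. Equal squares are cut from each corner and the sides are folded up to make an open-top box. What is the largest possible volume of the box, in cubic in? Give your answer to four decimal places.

217.9633

With cut size x, the volume is V(x) = x(39 − 2x)(7 − 2x) for 0 < x < 3.5.
V'(x) = 12x^2 − 184x + 273. Setting V'(x) = 0 gives x ≈ 1.6644 (the root in (0, 3.5)).
V''(x) = 24x − 184 is negative there, so this is the maximum; V ≈ 217.9633.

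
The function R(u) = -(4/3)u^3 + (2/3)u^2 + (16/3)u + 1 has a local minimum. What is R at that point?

R'(u) = -4u^2 + (4/3)u + 16/3. Setting R'(u) = 0 gives u ∈ {-1, 4/3}.
Second-derivative test with R''(u) = -8u + 4/3: R''(-1) = 28/3 > 0 ⇒ local minimum; R''(4/3) = -28/3 < 0 ⇒ local maximum.
Thus R has its local minimum at u = -1, with value -7/3.

-7/3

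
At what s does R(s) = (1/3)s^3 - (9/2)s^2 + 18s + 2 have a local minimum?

R'(s) = s^2 - 9s + 18 = 0 at s = 3, 6.
R''(s) = 2s - 9. R''(3) = -3 < 0 ⇒ local maximum; R''(6) = 3 > 0 ⇒ local minimum.
Thus R has its local minimum at s = 6, with value 20.

6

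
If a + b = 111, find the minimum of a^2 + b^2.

12321/2

With a + b = 111, a^2 + b^2 = a^2 + (111 − a)^2.
The derivative 2a − 2(111 − a) = 4a − 222 vanishes at a = 111/2; second derivative 4 > 0, a minimum.
The minimum is 2·(111/2)^2 = 12321/2.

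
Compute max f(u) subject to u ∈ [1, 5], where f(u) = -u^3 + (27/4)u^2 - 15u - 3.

-49/4

f'(u) = -3u^2 + (27/2)u - 15, which vanishes at u = 2 and u = 5/2.
Compare values at every candidate in [1, 5]: f(1) = -49/4; f(2) = -14; f(5/2) = -223/16; f(5) = -137/4.
Hence the absolute maximum is -49/4 at u = 1.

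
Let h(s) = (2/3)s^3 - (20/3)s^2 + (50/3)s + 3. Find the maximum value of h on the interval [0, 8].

h'(s) = 2s^2 - (40/3)s + 50/3, which vanishes at s = 5/3 and s = 5.
Candidates: h(0) = 3,  h(5/3) = 1243/81,  h(5) = 3,  h(8) = 51.
The maximum over the interval is 51, attained at s = 8.

51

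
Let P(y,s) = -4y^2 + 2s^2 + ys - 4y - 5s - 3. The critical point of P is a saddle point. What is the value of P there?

-17/3

∂P/∂y = -8y + s - 4 = 0 and ∂P/∂s = y + 4s - 5 = 0, so (y, s) = (-1/3, 4/3).
The Hessian has P_{yy} = -8, P_{ss} = 4, P_{ys} = 1, giving D = -33 < 0, so the point is a saddle point.
P(-1/3, 4/3) = -17/3.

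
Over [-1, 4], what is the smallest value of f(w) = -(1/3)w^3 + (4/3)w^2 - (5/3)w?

Differentiating, f'(w) = -w^2 + (8/3)w - 5/3; which vanishes at w = 1 and w = 5/3.
Compare values at every candidate in [-1, 4]: f(-1) = 10/3,  f(1) = -2/3,  f(5/3) = -50/81,  f(4) = -20/3.
Hence the absolute minimum is -20/3 at w = 4.

-20/3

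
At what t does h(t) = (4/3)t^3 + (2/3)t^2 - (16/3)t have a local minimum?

h'(t) = 4t^2 + (4/3)t - 16/3 = 0 at t = -4/3, 1.
h''(t) = 8t + 4/3. h''(-4/3) = -28/3 < 0 ⇒ local maximum; h''(1) = 28/3 > 0 ⇒ local minimum.
So the local minimum value is h(1) = -10/3.

1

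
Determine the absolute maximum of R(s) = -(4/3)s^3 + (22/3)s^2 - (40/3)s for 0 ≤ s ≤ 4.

R'(s) = -4s^2 + (44/3)s - 40/3, which vanishes at s = 5/3 and s = 2.
Compare values at every candidate in [0, 4]: R(0) = 0,  R(5/3) = -650/81,  R(2) = -8,  R(4) = -64/3.
So the maximum is R(0) = 0.

0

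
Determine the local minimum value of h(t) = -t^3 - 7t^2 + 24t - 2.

h'(t) = -3t^2 - 14t + 24. Setting h'(t) = 0 gives t ∈ {-6, 4/3}.
Since h''(t) = -6t - 14, we get h''(-6) = 22 > 0 ⇒ local minimum; h''(4/3) = -22 < 0 ⇒ local maximum.
Thus h has its local minimum at t = -6, with value -182.

-182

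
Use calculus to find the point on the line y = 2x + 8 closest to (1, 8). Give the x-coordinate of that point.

1/5

Minimize D(x)^2 = (x - 1)^2 + (2x)^2.
d/dx[D^2] = 2(x - 1) + 2·2·(2x) = 0 ⇒ x = 1/5.
Then y = 42/5 and the distance is √(4/5) ≈ 0.8944.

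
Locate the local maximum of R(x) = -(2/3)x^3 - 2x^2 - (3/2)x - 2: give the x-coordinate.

-1/2

Critical points: R'(x) = -2x^2 - 4x - 3/2 vanishes at x = -3/2, -1/2.
Since R''(x) = -4x - 4, we get R''(-3/2) = 2 > 0 ⇒ local minimum; R''(-1/2) = -2 < 0 ⇒ local maximum.
Thus R has its local maximum at x = -1/2, with value -5/3.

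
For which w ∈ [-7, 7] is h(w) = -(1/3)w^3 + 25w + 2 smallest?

Differentiating, h'(w) = -w^2 + 25; which vanishes at w = -5 and w = 5.
Evaluating at the critical points and endpoints: h(-7) = -176/3,  h(-5) = -244/3,  h(5) = 256/3,  h(7) = 188/3.
Hence the absolute minimum is -244/3 at w = -5.

-5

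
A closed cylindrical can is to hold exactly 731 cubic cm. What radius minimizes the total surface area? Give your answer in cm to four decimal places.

4.8818

With radius r and height h, πr²h = 731 so h = 731/(πr²), and S(r) = 2πr² + 2πrh = 2πr² + 2·731/r.
S'(r) = 4πr − 2·731/r² = 0 ⇒ r³ = 731/(2π), so r ≈ 4.8818 and h = 2r ≈ 9.7636.
S''(r) = 4π + 4·731/r³ > 0, so this is the minimum; S ≈ 449.2204.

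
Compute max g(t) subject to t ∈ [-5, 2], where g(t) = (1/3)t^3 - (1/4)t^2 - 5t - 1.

16/3

Differentiating, g'(t) = t^2 - (1/2)t - 5; whose only zero in [-5, 2] is t = -2.
Candidates: g(-5) = -287/12,  g(-2) = 16/3,  g(2) = -28/3.
Hence the absolute maximum is 16/3 at t = -2.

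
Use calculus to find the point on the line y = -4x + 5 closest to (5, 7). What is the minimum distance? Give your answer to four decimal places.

Minimize D(x)^2 = (x - 5)^2 + (-4x - 2)^2.
d/dx[D^2] = 2(x - 5) + 2·(-4)·(-4x - 2) = 0 ⇒ x = -3/17.
Then y = 97/17 and the distance is √(484/17) ≈ 5.3358.

5.3358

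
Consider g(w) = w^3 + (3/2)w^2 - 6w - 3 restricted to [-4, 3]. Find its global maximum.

39/2

Differentiating, g'(w) = 3w^2 + 3w - 6; which vanishes at w = -2 and w = 1.
Candidates: g(-4) = -19; g(-2) = 7; g(1) = -13/2; g(3) = 39/2.
The maximum over the interval is 39/2, attained at w = 3.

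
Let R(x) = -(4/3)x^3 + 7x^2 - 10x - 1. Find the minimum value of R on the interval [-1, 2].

-16/3

Differentiating, R'(x) = -4x^2 + 14x - 10; whose only zero in [-1, 2] is x = 1.
Evaluating at the critical points and endpoints: R(-1) = 52/3, R(1) = -16/3, R(2) = -11/3.
Hence the absolute minimum is -16/3 at x = 1.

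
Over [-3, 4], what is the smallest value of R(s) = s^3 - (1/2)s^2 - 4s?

R'(s) = 3s^2 - s - 4, which vanishes at s = -1 and s = 4/3.
Compare values at every candidate in [-3, 4]: R(-3) = -39/2, R(-1) = 5/2, R(4/3) = -104/27, R(4) = 40.
So the minimum is R(-3) = -39/2.

-39/2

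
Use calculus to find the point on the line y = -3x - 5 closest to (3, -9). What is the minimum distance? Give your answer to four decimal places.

Minimize D(x)^2 = (x - 3)^2 + (-3x + 4)^2.
d/dx[D^2] = 2(x - 3) + 2·(-3)·(-3x + 4) = 0 ⇒ x = 3/2.
Then y = -19/2 and the distance is √(5/2) ≈ 1.5811.

1.5811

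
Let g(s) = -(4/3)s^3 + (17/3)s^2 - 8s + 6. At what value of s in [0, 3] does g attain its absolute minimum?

Differentiating, g'(s) = -4s^2 + (34/3)s - 8; which vanishes at s = 4/3 and s = 3/2.
Candidates: g(0) = 6, g(4/3) = 182/81, g(3/2) = 9/4, g(3) = -3.
The minimum over the interval is -3, attained at s = 3.

3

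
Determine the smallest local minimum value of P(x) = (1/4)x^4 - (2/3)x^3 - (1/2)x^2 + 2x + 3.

17/12

P'(x) = x^3 - 2x^2 - x + 2. Setting P'(x) = 0 gives x ∈ {-1, 1, 2}.
Since P''(x) = 3x^2 - 4x - 1, we get P''(-1) = 6 > 0 ⇒ local minimum; P''(1) = -2 < 0 ⇒ local maximum; P''(2) = 3 > 0 ⇒ local minimum.
Thus P has its smallest local minimum at x = -1, with value 17/12.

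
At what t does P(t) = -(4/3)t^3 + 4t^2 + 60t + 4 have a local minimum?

Critical points: P'(t) = -4t^2 + 8t + 60 vanishes at t = -3, 5.
P''(t) = -8t + 8. P''(-3) = 32 > 0 ⇒ local minimum; P''(5) = -32 < 0 ⇒ local maximum.
The local minimum is P(-3) = -104.

-3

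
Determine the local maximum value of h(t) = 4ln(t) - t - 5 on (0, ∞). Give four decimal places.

h'(t) = 4/t − 1 = 0 gives t = 4.
h''(t) = -4/t², which is negative for t > 0, so this is a local maximum.
h(4) = 4·ln(4) - 4 - 5 ≈ -3.4548.

-3.4548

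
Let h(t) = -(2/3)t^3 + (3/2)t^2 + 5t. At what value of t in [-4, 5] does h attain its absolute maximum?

Differentiating, h'(t) = -2t^2 + 3t + 5; which vanishes at t = -1 and t = 5/2.
Candidates: h(-4) = 140/3; h(-1) = -17/6; h(5/2) = 275/24; h(5) = -125/6.
The maximum over the interval is 140/3, attained at t = -4.

-4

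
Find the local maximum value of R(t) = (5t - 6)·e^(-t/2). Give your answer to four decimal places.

By the product rule, R'(t) = (-(5/2)t + 8)·e^(-t/2). Since e^(-t/2) > 0, the only critical point is t = 16/5.
R''(16/5) has the same sign as -5/2 < 0, so this is a local maximum.
R(16/5) = (10)·e^(-8/5) ≈ 2.0190.

2.0190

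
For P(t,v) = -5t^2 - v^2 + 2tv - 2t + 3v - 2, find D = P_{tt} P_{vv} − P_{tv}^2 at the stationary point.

16

∂P/∂t = -10t + 2v - 2 = 0 and ∂P/∂v = 2t - 2v + 3 = 0, so (t, v) = (1/8, 13/8).
The Hessian has P_{tt} = -10, P_{vv} = -2, P_{tv} = 2, giving D = 16 > 0 with P_{tt} < 0, so the point is a local maximum.
D = (-10)·(-2) − (2)^2 = 16.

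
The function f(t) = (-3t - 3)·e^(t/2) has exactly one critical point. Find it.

By the product rule, f'(t) = (-(3/2)t - 9/2)·e^(t/2). Since e^(t/2) > 0, the only critical point is t = -3.
f''(-3) has the same sign as -3/2 < 0, so this is a local maximum.
f(-3) = (6)·e^(-3/2) ≈ 1.3388.

-3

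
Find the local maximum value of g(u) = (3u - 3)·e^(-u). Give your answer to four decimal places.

0.4060

By the product rule, g'(u) = (-3u + 6)·e^(-u). Since e^(-u) > 0, the only critical point is u = 2.
g''(2) has the same sign as -3 < 0, so this is a local maximum.
g(2) = (3)·e^(-2) ≈ 0.4060.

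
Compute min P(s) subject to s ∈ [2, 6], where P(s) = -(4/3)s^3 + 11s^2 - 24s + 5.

Differentiating, P'(s) = -4s^2 + 22s - 24; whose only zero in [2, 6] is s = 4.
Compare values at every candidate in [2, 6]: P(2) = -29/3; P(4) = -1/3; P(6) = -31.
The minimum over the interval is -31, attained at s = 6.

-31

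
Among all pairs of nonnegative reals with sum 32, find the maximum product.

With x + y = 32, the product is P(x) = x(32 − x).
P'(x) = 32 − 2x = 0 gives x = 16; P'' = −2 < 0, so this is the maximum.
P = 16·16 = 256.

256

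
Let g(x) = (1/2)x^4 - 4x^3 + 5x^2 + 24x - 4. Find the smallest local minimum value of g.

Critical points: g'(x) = 2x^3 - 12x^2 + 10x + 24 vanishes at x = -1, 3, 4.
Since g''(x) = 6x^2 - 24x + 10, we get g''(-1) = 40 > 0 ⇒ local minimum; g''(3) = -8 < 0 ⇒ local maximum; g''(4) = 10 > 0 ⇒ local minimum.
So the smallest local minimum value is g(-1) = -37/2.

-37/2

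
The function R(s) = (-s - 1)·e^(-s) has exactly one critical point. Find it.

0

By the product rule, R'(s) = (s)·e^(-s). Since e^(-s) > 0, the only critical point is s = 0.
R''(0) has the same sign as 1 > 0, so this is a local minimum.
R(0) = (-1)·e^(0) ≈ -1.0000.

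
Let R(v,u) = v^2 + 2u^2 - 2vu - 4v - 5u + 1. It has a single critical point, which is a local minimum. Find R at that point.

-93/4

∂R/∂v = 2v - 2u - 4 = 0 and ∂R/∂u = -2v + 4u - 5 = 0, so (v, u) = (13/2, 9/2).
The Hessian has R_{vv} = 2, R_{uu} = 4, R_{vu} = -2, giving D = 4 > 0 with R_{vv} > 0, so the point is a local minimum.
R(13/2, 9/2) = -93/4.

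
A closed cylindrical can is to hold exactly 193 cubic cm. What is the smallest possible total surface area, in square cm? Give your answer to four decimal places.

With radius r and height h, πr²h = 193 so h = 193/(πr²), and S(r) = 2πr² + 2πrh = 2πr² + 2·193/r.
S'(r) = 4πr − 2·193/r² = 0 ⇒ r³ = 193/(2π), so r ≈ 3.1318 and h = 2r ≈ 6.2636.
S''(r) = 4π + 4·193/r³ > 0, so this is the minimum; S ≈ 184.8784.

184.8784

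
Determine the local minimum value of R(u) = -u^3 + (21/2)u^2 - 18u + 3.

-11/2

R'(u) = -3u^2 + 21u - 18 = 0 at u = 1, 6.
Since R''(u) = -6u + 21, we get R''(1) = 15 > 0 ⇒ local minimum; R''(6) = -15 < 0 ⇒ local maximum.
So the local minimum value is R(1) = -11/2.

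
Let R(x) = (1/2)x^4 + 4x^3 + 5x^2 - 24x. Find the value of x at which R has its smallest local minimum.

1

R'(x) = 2x^3 + 12x^2 + 10x - 24. Setting R'(x) = 0 gives x ∈ {-4, -3, 1}.
Second-derivative test with R''(x) = 6x^2 + 24x + 10: R''(-4) = 10 > 0 ⇒ local minimum; R''(-3) = -8 < 0 ⇒ local maximum; R''(1) = 40 > 0 ⇒ local minimum.
The smallest local minimum is R(1) = -29/2.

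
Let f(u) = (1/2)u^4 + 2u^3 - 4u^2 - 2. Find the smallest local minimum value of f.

-66

f'(u) = 2u^3 + 6u^2 - 8u = 0 at u = -4, 0, 1.
Since f''(u) = 6u^2 + 12u - 8, we get f''(-4) = 40 > 0 ⇒ local minimum; f''(0) = -8 < 0 ⇒ local maximum; f''(1) = 10 > 0 ⇒ local minimum.
So the smallest local minimum value is f(-4) = -66.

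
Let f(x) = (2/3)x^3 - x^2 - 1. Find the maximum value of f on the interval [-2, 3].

f'(x) = 2x^2 - 2x, which vanishes at x = 0 and x = 1.
Evaluating at the critical points and endpoints: f(-2) = -31/3, f(0) = -1, f(1) = -4/3, f(3) = 8.
Hence the absolute maximum is 8 at x = 3.

8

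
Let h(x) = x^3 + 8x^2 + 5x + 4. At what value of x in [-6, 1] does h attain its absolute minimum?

-1/3

The derivative is 3x^2 + 16x + 5, which vanishes at x = -5 and x = -1/3.
Candidates: h(-6) = 46; h(-5) = 54; h(-1/3) = 86/27; h(1) = 18.
So the minimum is h(-1/3) = 86/27.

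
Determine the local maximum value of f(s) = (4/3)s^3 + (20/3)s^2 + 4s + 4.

f'(s) = 4s^2 + (40/3)s + 4 = 0 at s = -3, -1/3.
f''(s) = 8s + 40/3. f''(-3) = -32/3 < 0 ⇒ local maximum; f''(-1/3) = 32/3 > 0 ⇒ local minimum.
Thus f has its local maximum at s = -3, with value 16.

16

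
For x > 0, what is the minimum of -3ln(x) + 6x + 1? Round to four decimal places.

g'(x) = -3/x + 6 = 0 gives x = 1/2.
g''(x) = 3/x², which is positive for x > 0, so this is a local minimum.
g(1/2) = -3·ln(1/2) + 3 + 1 ≈ 6.0794.

6.0794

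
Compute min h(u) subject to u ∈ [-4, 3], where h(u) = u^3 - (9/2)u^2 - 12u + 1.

h'(u) = 3u^2 - 9u - 12, whose only zero in [-4, 3] is u = -1.
Evaluating at the critical points and endpoints: h(-4) = -87,  h(-1) = 15/2,  h(3) = -97/2.
The minimum over the interval is -87, attained at u = -4.

-87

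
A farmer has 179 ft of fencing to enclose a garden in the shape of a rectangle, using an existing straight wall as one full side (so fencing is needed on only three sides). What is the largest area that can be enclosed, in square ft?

32041/8

Let the sides perpendicular to the wall have length x and the parallel side y, so 2x + y = 179 and the area is A = xy = x(179 − 2x).
A'(x) = 179 − 4x = 0 gives x = 179/4, and A''(x) = −4 < 0 confirms a maximum.
Then y = 179 − 2·179/4 = 179/2 and A = 32041/8.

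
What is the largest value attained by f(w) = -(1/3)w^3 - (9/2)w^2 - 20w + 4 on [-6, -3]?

34

The derivative is -w^2 - 9w - 20, which vanishes at w = -5 and w = -4.
Candidates: f(-6) = 34, f(-5) = 199/6, f(-4) = 100/3, f(-3) = 65/2.
So the maximum is f(-6) = 34.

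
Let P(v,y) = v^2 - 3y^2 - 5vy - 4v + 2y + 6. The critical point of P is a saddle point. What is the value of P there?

138/37

∂P/∂v = 2v - 5y - 4 = 0 and ∂P/∂y = -5v - 6y + 2 = 0, so (v, y) = (34/37, -16/37).
The Hessian has P_{vv} = 2, P_{yy} = -6, P_{vy} = -5, giving D = -37 < 0, so the point is a saddle point.
P(34/37, -16/37) = 138/37.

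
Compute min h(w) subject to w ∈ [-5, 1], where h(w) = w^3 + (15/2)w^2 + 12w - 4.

-19/2

h'(w) = 3w^2 + 15w + 12, which vanishes at w = -4 and w = -1.
Compare values at every candidate in [-5, 1]: h(-5) = -3/2; h(-4) = 4; h(-1) = -19/2; h(1) = 33/2.
The minimum over the interval is -19/2, attained at w = -1.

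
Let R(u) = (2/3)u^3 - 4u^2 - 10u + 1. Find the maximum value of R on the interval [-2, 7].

R'(u) = 2u^2 - 8u - 10, which vanishes at u = -1 and u = 5.
Evaluating at the critical points and endpoints: R(-2) = -1/3, R(-1) = 19/3, R(5) = -197/3, R(7) = -109/3.
Hence the absolute maximum is 19/3 at u = -1.

19/3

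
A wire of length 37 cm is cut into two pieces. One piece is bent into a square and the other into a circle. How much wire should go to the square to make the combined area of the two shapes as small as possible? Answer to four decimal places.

20.7237

Let x be the length used for the square. Square side x/4; circle radius (37−x)/(2π).
A(x) = (x/4)² + π·((37−x)/(2π))² = x²/16 + (37−x)²/(4π) for 0 ≤ x ≤ 37. A'(x) = x/8 − (37−x)/(2π) = 0 gives x = 4·37/(π+4) ≈ 20.7237.
A'' = 1/8 + 1/(2π) > 0, so this gives the minimum combined area; x ≈ 20.7237 cm to the square.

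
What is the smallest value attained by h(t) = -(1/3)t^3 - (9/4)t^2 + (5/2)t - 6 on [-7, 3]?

-397/12

The derivative is -t^2 - (9/2)t + 5/2, which vanishes at t = -5 and t = 1/2.
Candidates: h(-7) = -233/12, h(-5) = -397/12, h(1/2) = -257/48, h(3) = -111/4.
The minimum over the interval is -397/12, attained at t = -5.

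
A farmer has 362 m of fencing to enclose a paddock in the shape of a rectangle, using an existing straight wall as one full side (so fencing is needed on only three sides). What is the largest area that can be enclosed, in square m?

32761/2

Let the sides perpendicular to the wall have length x and the parallel side y, so 2x + y = 362 and the area is A = xy = x(362 − 2x).
A'(x) = 362 − 4x = 0 gives x = 181/2, and A''(x) = −4 < 0 confirms a maximum.
Then y = 362 − 2·181/2 = 181 and A = 32761/2.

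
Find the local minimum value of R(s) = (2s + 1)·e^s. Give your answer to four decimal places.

-0.4463

By the product rule, R'(s) = (2s + 3)·e^s. Since e^s > 0, the only critical point is s = -3/2.
R''(-3/2) has the same sign as 2 > 0, so this is a local minimum.
R(-3/2) = (-2)·e^(-3/2) ≈ -0.4463.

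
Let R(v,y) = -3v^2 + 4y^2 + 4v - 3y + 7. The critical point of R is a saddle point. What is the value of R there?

373/48

∂R/∂v = -6v + 4 = 0 and ∂R/∂y = 8y - 3 = 0, so (v, y) = (2/3, 3/8).
The Hessian has R_{vv} = -6, R_{yy} = 8, R_{vy} = 0, giving D = -48 < 0, so the point is a saddle point.
R(2/3, 3/8) = 373/48.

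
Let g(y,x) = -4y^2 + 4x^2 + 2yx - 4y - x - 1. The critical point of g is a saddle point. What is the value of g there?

∂g/∂y = -8y + 2x - 4 = 0 and ∂g/∂x = 2y + 8x - 1 = 0, so (y, x) = (-15/34, 4/17).
The Hessian has g_{yy} = -8, g_{xx} = 8, g_{yx} = 2, giving D = -68 < 0, so the point is a saddle point.
g(-15/34, 4/17) = -4/17.

-4/17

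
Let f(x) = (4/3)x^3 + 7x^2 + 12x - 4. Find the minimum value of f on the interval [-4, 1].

-76/3

Differentiating, f'(x) = 4x^2 + 14x + 12; which vanishes at x = -2 and x = -3/2.
Evaluating at the critical points and endpoints: f(-4) = -76/3, f(-2) = -32/3, f(-3/2) = -43/4, f(1) = 49/3.
The minimum over the interval is -76/3, attained at x = -4.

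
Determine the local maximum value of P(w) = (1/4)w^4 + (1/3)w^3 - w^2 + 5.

5

P'(w) = w^3 + w^2 - 2w = 0 at w = -2, 0, 1.
Second-derivative test with P''(w) = 3w^2 + 2w - 2: P''(-2) = 6 > 0 ⇒ local minimum; P''(0) = -2 < 0 ⇒ local maximum; P''(1) = 3 > 0 ⇒ local minimum.
Thus P has its local maximum at w = 0, with value 5.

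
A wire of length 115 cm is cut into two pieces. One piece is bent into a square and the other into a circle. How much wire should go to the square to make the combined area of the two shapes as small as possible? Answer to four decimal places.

Let x be the length used for the square. Square side x/4; circle radius (115−x)/(2π).
A(x) = (x/4)² + π·((115−x)/(2π))² = x²/16 + (115−x)²/(4π) for 0 ≤ x ≤ 115. A'(x) = x/8 − (115−x)/(2π) = 0 gives x = 4·115/(π+4) ≈ 64.4114.
A'' = 1/8 + 1/(2π) > 0, so this gives the minimum combined area; x ≈ 64.4114 cm to the square.

64.4114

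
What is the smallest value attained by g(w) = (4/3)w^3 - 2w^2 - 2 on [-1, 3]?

The derivative is 4w^2 - 4w, which vanishes at w = 0 and w = 1.
Evaluating at the critical points and endpoints: g(-1) = -16/3,  g(0) = -2,  g(1) = -8/3,  g(3) = 16.
So the minimum is g(-1) = -16/3.

-16/3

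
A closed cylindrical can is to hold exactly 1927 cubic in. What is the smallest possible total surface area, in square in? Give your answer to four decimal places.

857.2399

With radius r and height h, πr²h = 1927 so h = 1927/(πr²), and S(r) = 2πr² + 2πrh = 2πr² + 2·1927/r.
S'(r) = 4πr − 2·1927/r² = 0 ⇒ r³ = 1927/(2π), so r ≈ 6.7437 and h = 2r ≈ 13.4875.
S''(r) = 4π + 4·1927/r³ > 0, so this is the minimum; S ≈ 857.2399.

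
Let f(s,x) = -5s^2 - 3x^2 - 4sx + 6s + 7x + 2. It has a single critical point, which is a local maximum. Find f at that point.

273/44

∂f/∂s = -10s - 4x + 6 = 0 and ∂f/∂x = -4s - 6x + 7 = 0, so (s, x) = (2/11, 23/22).
The Hessian has f_{ss} = -10, f_{xx} = -6, f_{sx} = -4, giving D = 44 > 0 with f_{ss} < 0, so the point is a local maximum.
f(2/11, 23/22) = 273/44.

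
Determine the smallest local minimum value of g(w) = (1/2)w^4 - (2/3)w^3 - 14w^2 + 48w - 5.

-751/3

g'(w) = 2w^3 - 2w^2 - 28w + 48. Setting g'(w) = 0 gives w ∈ {-4, 2, 3}.
Since g''(w) = 6w^2 - 4w - 28, we get g''(-4) = 84 > 0 ⇒ local minimum; g''(2) = -12 < 0 ⇒ local maximum; g''(3) = 14 > 0 ⇒ local minimum.
So the smallest local minimum value is g(-4) = -751/3.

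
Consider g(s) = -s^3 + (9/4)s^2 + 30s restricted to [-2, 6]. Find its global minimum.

-43

Differentiating, g'(s) = -3s^2 + (9/2)s + 30; whose only zero in [-2, 6] is s = 4.
Candidates: g(-2) = -43, g(4) = 92, g(6) = 45.
The minimum over the interval is -43, attained at s = -2.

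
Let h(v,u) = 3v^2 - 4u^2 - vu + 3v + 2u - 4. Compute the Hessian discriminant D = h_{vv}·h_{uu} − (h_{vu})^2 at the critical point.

∂h/∂v = 6v - u + 3 = 0 and ∂h/∂u = -v - 8u + 2 = 0, so (v, u) = (-22/49, 15/49).
The Hessian has h_{vv} = 6, h_{uu} = -8, h_{vu} = -1, giving D = -49 < 0, so the point is a saddle point.
D = (6)·(-8) − (-1)^2 = -49.

-49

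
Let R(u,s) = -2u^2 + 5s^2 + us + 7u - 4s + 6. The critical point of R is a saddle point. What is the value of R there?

487/41

∂R/∂u = -4u + s + 7 = 0 and ∂R/∂s = u + 10s - 4 = 0, so (u, s) = (74/41, 9/41).
The Hessian has R_{uu} = -4, R_{ss} = 10, R_{us} = 1, giving D = -41 < 0, so the point is a saddle point.
R(74/41, 9/41) = 487/41.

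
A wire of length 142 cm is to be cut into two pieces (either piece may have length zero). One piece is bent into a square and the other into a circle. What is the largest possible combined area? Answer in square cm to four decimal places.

Let x be the length used for the square. Square side x/4; circle radius (142−x)/(2π).
A(x) = (x/4)² + π·((142−x)/(2π))² = x²/16 + (142−x)²/(4π) for 0 ≤ x ≤ 142. A'(x) = x/8 − (142−x)/(2π) = 0 gives x = 4·142/(π+4) ≈ 79.5341.
A'' > 0, so the interior critical point is a minimum; the maximum is at an endpoint. A(0) = 1604.6001 and A(142) = 1260.2500, so the largest area is 1604.6001.

1604.6001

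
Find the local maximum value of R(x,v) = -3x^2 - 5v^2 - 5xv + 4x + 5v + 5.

46/7

∂R/∂x = -6x - 5v + 4 = 0 and ∂R/∂v = -5x - 10v + 5 = 0, so (x, v) = (3/7, 2/7).
The Hessian has R_{xx} = -6, R_{vv} = -10, R_{xv} = -5, giving D = 35 > 0 with R_{xx} < 0, so the point is a local maximum.
R(3/7, 2/7) = 46/7.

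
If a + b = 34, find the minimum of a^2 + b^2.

With a + b = 34, a^2 + b^2 = a^2 + (34 − a)^2.
The derivative 2a − 2(34 − a) = 4a − 68 vanishes at a = 17; second derivative 4 > 0, a minimum.
The minimum is 2·(17)^2 = 578.

578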